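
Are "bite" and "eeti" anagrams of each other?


Word 1: "bite" → sorted: beit
Word 2: "eeti" → sorted: eeit
Same letters? beit != eeit
Anagram = No


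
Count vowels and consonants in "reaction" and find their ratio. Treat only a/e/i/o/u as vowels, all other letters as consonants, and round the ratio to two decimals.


Word: "reaction"
Vowels (a,e,i,o,u): 4
Consonants: 4
Ratio = 4/4
= 1.00


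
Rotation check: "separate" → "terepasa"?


Word: "separate", Candidate: "terepasa"
Method: check if candidate is substring of word+word
"separateseparate" contains "terepasa"? No
Is rotation = No


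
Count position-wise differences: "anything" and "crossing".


Comparing character by character (same length = 8):
  Pos 0: 'a' vs 'c' !=
  Pos 1: 'n' vs 'r' !=
  Pos 2: 'y' vs 'o' !=
  Pos 3: 't' vs 's' !=
  Pos 4: 'h' vs 's' !=
  Pos 5: 'i' vs 'i' =
  Pos 6: 'n' vs 'n' =
  Pos 7: 'g' vs 'g' =
Hamming distance = 5


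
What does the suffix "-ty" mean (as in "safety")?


Suffix: -ty
As in: safety -> safe + -ty
Meaning = quality of


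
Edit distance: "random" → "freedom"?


Word 1: "random" (length 6)
Word 2: "freedom" (length 7)
One optimal edit sequence (insert/delete/substitute each cost 1):
  1. insert 'f'  (+1)
  2. keep 'r'
  3. substitute 'a' -> 'e'  (+1)
  4. substitute 'n' -> 'e'  (+1)
  5. keep 'd'
  6. keep 'o'
  7. keep 'm'
Total edit operations: 3
Edit distance = 3


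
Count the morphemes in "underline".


Word: "underline"
Morphemes: under- + line
Each morpheme carries meaning
= 2 morphemes


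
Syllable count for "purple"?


Word: "purple"
Syllable breakdown: pur / ple
Counting: 2 parts
= 2 syllables


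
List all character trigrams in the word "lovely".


Word: "lovely" (length 6)
Number of trigrams = 6 - 3 + 1 = 4
  Position 0: "lov"
  Position 1: "ove"
  Position 2: "vel"
  Position 3: "ely"
Trigrams = "lov", "ove", "vel", "ely"


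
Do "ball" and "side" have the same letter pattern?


Pattern of "ball": [0, 1, 2, 2]
Pattern of "side": [0, 1, 2, 3]
Patterns do not match
Same pattern = No


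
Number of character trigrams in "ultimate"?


Word: "ultimate" (length 8)
Number of 3-grams = length - 3 + 1 = 8 - 3 + 1
= 6


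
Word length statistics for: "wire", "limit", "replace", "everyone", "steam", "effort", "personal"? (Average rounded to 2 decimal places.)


Lengths: "wire"=4, "limit"=5, "replace"=7, "everyone"=8, "steam"=5, "effort"=6, "personal"=8
Sum = 43, Count = 7
Average = 43/7 = 6.14
= avg=6.14, min=4, max=8


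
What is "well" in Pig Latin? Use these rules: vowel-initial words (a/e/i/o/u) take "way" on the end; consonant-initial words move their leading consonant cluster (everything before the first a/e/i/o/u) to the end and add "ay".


Word: "well"
Starts with consonant(s) → move to end, add 'ay'
Consonant cluster: "w"
Pig Latin = "ellway"


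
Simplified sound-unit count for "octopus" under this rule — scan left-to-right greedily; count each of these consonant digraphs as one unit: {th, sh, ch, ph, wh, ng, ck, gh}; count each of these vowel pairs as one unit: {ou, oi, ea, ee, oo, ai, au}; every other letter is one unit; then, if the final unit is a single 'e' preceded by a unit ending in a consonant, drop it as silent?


Word: "octopus" (7 letters)
Left-to-right scan:
  1. 'o' (letter)
  2. 'c' (letter)
  3. 't' (letter)
  4. 'o' (letter)
  5. 'p' (letter)
  6. 'u' (letter)
  7. 's' (letter)
Units from scan: 7
Sound units = 7 units


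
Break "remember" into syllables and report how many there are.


Word: "remember"
Syllable breakdown: re / mem / ber
Counting: 3 parts
= 3 syllables


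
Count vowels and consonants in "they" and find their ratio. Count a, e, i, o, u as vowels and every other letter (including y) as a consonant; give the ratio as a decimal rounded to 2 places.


Word: "they"
Vowels (a,e,i,o,u): 1
Consonants: 3
Ratio = 1/3
= 0.33


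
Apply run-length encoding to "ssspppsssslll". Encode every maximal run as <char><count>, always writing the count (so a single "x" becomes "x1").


String: "ssspppsssslll"
Scanning for consecutive runs:
  's' x 3
  'p' x 3
  's' x 4
  'l' x 3
RLE = "s3p3s4l3"


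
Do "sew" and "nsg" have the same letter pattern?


Pattern of "sew": [0, 1, 2]
Pattern of "nsg": [0, 1, 2]
Patterns match
Same pattern = Yes


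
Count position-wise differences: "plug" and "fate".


Comparing character by character (same length = 4):
  Pos 0: 'p' vs 'f' !=
  Pos 1: 'l' vs 'a' !=
  Pos 2: 'u' vs 't' !=
  Pos 3: 'g' vs 'e' !=
Hamming distance = 4


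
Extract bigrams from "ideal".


Word: "ideal" (length 5)
Number of bigrams = 5 - 2 + 1 = 4
  Position 0: "id"
  Position 1: "de"
  Position 2: "ea"
  Position 3: "al"
Bigrams = "id", "de", "ea", "al"


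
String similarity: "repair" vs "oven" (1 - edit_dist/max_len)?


Word 1: "repair" (length 6)
Word 2: "oven" (length 4)
One optimal edit sequence:
  1. delete 'r'  (+1)
  2. delete 'e'  (+1)
  3. substitute 'p' -> 'o'  (+1)
  4. substitute 'a' -> 'v'  (+1)
  5. substitute 'i' -> 'e'  (+1)
  6. substitute 'r' -> 'n'  (+1)
Edit distance = 6
Max length = max(6, 4) = 6
Similarity = 1 - 6/6
= 0.0000


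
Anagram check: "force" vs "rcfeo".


Word 1: "force" → sorted: cefor
Word 2: "rcfeo" → sorted: cefor
Same letters? cefor == cefor
Anagram = Yes


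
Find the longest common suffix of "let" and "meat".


Word 1: "let"
Word 2: "meat"
Comparing from end:
  Pos -1: 't' == 't'
  Pos -2: 'e' != 'a' (stop)
LCS = "t" (length 1)


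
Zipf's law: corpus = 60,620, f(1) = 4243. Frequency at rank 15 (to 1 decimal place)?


Zipf's law: f(r) = f(1) / r
f(1) = 4243
f(15) = 4243 / 15
= 282.9 occurrences


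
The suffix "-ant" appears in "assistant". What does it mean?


Suffix: -ant
Example: assistant (assist + -ant)
Meaning = one who / that which


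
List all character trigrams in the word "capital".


Word: "capital" (length 7)
Number of trigrams = 7 - 3 + 1 = 5
  Position 0: "cap"
  Position 1: "api"
  Position 2: "pit"
  Position 3: "ita"
  Position 4: "tal"
Trigrams = "cap", "api", "pit", "ita", "tal"


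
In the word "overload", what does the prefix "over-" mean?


Prefix: over-
As in: overload -> over- + load
Meaning = excessive


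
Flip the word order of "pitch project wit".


Original: "pitch project wit"
Words (1..n): pitch | project | wit
Reversed (n..1): wit | project | pitch
Result = "wit project pitch"


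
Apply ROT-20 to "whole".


Word: "whole"
Shift: 20
Each letter → (letter + shift) mod 26:
  'w' (22) + 20 = 16 → 'q'
  'h' (7) + 20 = 1 → 'b'
  'o' (14) + 20 = 8 → 'i'
  'l' (11) + 20 = 5 → 'f'
  'e' (4) + 20 = 24 → 'y'
Result = "qbify"


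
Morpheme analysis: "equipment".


Word: "equipment"
Morphemes: equip | -ment
Each morpheme carries meaning
= 2 morphemes


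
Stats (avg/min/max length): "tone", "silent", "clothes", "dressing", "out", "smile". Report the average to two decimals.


Lengths: "tone"=4, "silent"=6, "clothes"=7, "dressing"=8, "out"=3, "smile"=5
Sum = 33, Count = 6
Average = 33/6 = 5.50
= avg=5.50, min=3, max=8


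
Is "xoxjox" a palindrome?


Word: "xoxjox"
Reversed: "xojxox"
Forward == Backward? xoxjox != xojxox
Palindrome = No


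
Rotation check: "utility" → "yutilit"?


Word: "utility", Candidate: "yutilit"
Method: check if candidate is substring of word+word
"utilityutility" contains "yutilit"? Yes
Is rotation = Yes


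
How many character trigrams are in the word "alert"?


Word: "alert" (length 5)
Number of 3-grams = length - 3 + 1 = 5 - 3 + 1
= 3


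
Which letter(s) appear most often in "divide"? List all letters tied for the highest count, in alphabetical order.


Word: "divide"
Letter counts:
  'd': 2
  'e': 1
  'i': 2
  'v': 1
Maximum count = 2
Most frequent = 'd', 'i' (2 times each)


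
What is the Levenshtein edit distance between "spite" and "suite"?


Word 1: "spite" (length 5)
Word 2: "suite" (length 5)
One optimal edit sequence (insert/delete/substitute each cost 1):
  1. keep 's'
  2. substitute 'p' -> 'u'  (+1)
  3. keep 'i'
  4. keep 't'
  5. keep 'e'
Total edit operations: 1
Edit distance = 1


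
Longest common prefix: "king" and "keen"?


Word 1: "king"
Word 2: "keen"
Comparing from start:
  Pos 0: 'k' == 'k'
  Pos 1: 'i' != 'e' (stop)
LCP = "k" (length 1)


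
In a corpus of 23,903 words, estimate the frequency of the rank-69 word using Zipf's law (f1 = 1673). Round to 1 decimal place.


Zipf's law: f(r) = f(1) / r
f(1) = 1673
f(69) = 1673 / 69
= 24.2 occurrences


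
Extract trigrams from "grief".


Word: "grief" (length 5)
Number of trigrams = 5 - 3 + 1 = 3
  Position 0: "gri"
  Position 1: "rie"
  Position 2: "ief"
Trigrams = "gri", "rie", "ief"


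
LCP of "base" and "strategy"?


Word 1: "base"
Word 2: "strategy"
Comparing from start:
  Pos 0: 'b' != 's' (stop)
LCP = "" (length 0)


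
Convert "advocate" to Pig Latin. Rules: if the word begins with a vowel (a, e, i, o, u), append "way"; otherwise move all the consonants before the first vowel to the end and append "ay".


Word: "advocate"
Starts with vowel → add 'way'
Pig Latin = "advocateway"


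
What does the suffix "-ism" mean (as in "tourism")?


Suffix: -ism
Example: tourism = tour + -ism
Meaning = belief / practice


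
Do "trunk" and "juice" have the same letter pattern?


Pattern of "trunk": [0, 1, 2, 3, 4]
Pattern of "juice": [0, 1, 2, 3, 4]
Patterns match
Same pattern = Yes


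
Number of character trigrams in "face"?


Word: "face" (length 4)
Number of 3-grams = length - 3 + 1 = 4 - 3 + 1
= 2


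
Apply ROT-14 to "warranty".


Word: "warranty"
Shift: 14
Each letter → (letter + shift) mod 26:
  'w' (22) + 14 = 10 → 'k'
  'a' (0) + 14 = 14 → 'o'
  'r' (17) + 14 = 5 → 'f'
  'r' (17) + 14 = 5 → 'f'
  'a' (0) + 14 = 14 → 'o'
  'n' (13) + 14 = 1 → 'b'
  't' (19) + 14 = 7 → 'h'
  'y' (24) + 14 = 12 → 'm'
Result = "koffobhm"


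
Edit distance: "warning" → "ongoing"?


Word 1: "warning" (length 7)
Word 2: "ongoing" (length 7)
One optimal edit sequence (insert/delete/substitute each cost 1):
  1. substitute 'w' -> 'o'  (+1)
  2. substitute 'a' -> 'n'  (+1)
  3. substitute 'r' -> 'g'  (+1)
  4. substitute 'n' -> 'o'  (+1)
  5. keep 'i'
  6. keep 'n'
  7. keep 'g'
Total edit operations: 4
Edit distance = 4


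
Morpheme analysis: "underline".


Word: "underline"
Morphemes: under- | line
Each morpheme carries meaning
= 2 morphemes


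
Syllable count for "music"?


Word: "music"
Syllable breakdown: mu-sic
Counting: 2 parts
= 2 syllables


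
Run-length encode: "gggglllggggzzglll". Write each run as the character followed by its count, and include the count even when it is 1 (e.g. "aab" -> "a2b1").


String: "gggglllggggzzglll"
Scanning for consecutive runs:
  'g' x 4
  'l' x 3
  'g' x 4
  'z' x 2
  'g' x 1
  'l' x 3
RLE = "g4l3g4z2g1l3"


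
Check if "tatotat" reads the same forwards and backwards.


Word: "tatotat"
Reversed: "tatotat"
Forward == Backward? tatotat == tatotat
Palindrome = Yes


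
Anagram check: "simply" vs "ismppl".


Word 1: "simply" → sorted: ilmpsy
Word 2: "ismppl" → sorted: ilmpps
Same letters? ilmpsy != ilmpps
Anagram = No


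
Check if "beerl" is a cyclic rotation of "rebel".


Word: "rebel", Candidate: "beerl"
Method: check if candidate is substring of word+word
"rebelrebel" contains "beerl"? No
Is rotation = No


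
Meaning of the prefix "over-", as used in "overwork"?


Prefix: over-
Example: overwork (over- + work)
Meaning = excessive


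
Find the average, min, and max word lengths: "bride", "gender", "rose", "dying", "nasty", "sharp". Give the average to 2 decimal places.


Lengths: "bride"=5, "gender"=6, "rose"=4, "dying"=5, "nasty"=5, "sharp"=5
Sum = 30, Count = 6
Average = 30/6 = 5.00
= avg=5.00, min=4, max=6


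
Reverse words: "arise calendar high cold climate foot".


Original: "arise calendar high cold climate foot"
Words (1..n): arise | calendar | high | cold | climate | foot
Reversed (n..1): foot | climate | cold | high | calendar | arise
Result = "foot climate cold high calendar arise"


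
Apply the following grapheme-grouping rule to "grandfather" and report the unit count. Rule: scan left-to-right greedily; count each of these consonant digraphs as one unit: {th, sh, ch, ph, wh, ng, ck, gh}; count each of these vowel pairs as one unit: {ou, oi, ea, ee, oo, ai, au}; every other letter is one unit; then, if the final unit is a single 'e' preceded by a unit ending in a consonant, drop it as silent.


Word: "grandfather" (11 letters)
Left-to-right scan:
  [1] 'g' (letter)
  [2] 'r' (letter)
  [3] 'a' (letter)
  [4] 'n' (letter)
  [5] 'd' (letter)
  [6] 'f' (letter)
  [7] 'a' (letter)
  [8] 'th' (digraph)
  [9] 'e' (letter)
  [10] 'r' (letter)
Units from scan: 10
Sound units = 10 units


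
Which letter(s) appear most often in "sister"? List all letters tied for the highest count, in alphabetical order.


Word: "sister"
Letter counts:
  'e': 1
  'i': 1
  'r': 1
  's': 2
  't': 1
Maximum count = 2
Most frequent = 's' (2 times each)


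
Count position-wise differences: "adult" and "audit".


Comparing character by character (same length = 5):
  Pos 0: 'a' vs 'a' =
  Pos 1: 'd' vs 'u' !=
  Pos 2: 'u' vs 'd' !=
  Pos 3: 'l' vs 'i' !=
  Pos 4: 't' vs 't' =
Hamming distance = 3


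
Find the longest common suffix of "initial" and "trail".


Word 1: "initial"
Word 2: "trail"
Comparing from end:
  Pos -1: 'l' == 'l'
  Pos -2: 'a' != 'i' (stop)
LCS = "l" (length 1)


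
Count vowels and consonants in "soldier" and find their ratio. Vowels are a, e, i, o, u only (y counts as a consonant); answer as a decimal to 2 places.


Word: "soldier"
Vowels (a,e,i,o,u): 3
Consonants: 4
Ratio = 3/4
= 0.75


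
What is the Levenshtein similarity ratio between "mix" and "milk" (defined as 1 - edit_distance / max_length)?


Word 1: "mix" (length 3)
Word 2: "milk" (length 4)
One optimal edit sequence:
  1. keep 'm'
  2. keep 'i'
  3. insert 'l'  (+1)
  4. substitute 'x' -> 'k'  (+1)
Edit distance = 2
Max length = max(3, 4) = 4
Similarity = 1 - 2/4
= 0.5000


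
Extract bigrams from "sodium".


Word: "sodium" (length 6)
Number of bigrams = 6 - 2 + 1 = 5
  Position 0: "so"
  Position 1: "od"
  Position 2: "di"
  Position 3: "iu"
  Position 4: "um"
Bigrams = "so", "od", "di", "iu", "um"


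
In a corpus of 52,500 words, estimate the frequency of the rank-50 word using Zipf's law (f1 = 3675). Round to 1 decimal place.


Zipf's law: f(r) = f(1) / r
f(1) = 3675
f(50) = 3675 / 50
= 73.5 occurrences


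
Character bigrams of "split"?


Word: "split" (length 5)
Number of bigrams = 5 - 2 + 1 = 4
  Position 0: "sp"
  Position 1: "pl"
  Position 2: "li"
  Position 3: "it"
Bigrams = "sp", "pl", "li", "it"


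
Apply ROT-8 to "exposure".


Word: "exposure"
Shift: 8
Each letter → (letter + shift) mod 26:
  'e' (4) + 8 = 12 → 'm'
  'x' (23) + 8 = 5 → 'f'
  'p' (15) + 8 = 23 → 'x'
  'o' (14) + 8 = 22 → 'w'
  's' (18) + 8 = 0 → 'a'
  'u' (20) + 8 = 2 → 'c'
  'r' (17) + 8 = 25 → 'z'
  'e' (4) + 8 = 12 → 'm'
Result = "mfxwaczm"


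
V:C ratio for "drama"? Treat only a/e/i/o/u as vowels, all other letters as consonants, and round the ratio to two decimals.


Word: "drama"
Vowels (a,e,i,o,u): 2
Consonants: 3
Ratio = 2/3
= 0.67


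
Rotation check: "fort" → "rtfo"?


Word: "fort", Candidate: "rtfo"
Method: check if candidate is substring of word+word
"fortfort" contains "rtfo"? Yes
Is rotation = Yes


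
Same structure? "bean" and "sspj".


Pattern of "bean": [0, 1, 2, 3]
Pattern of "sspj": [0, 0, 1, 2]
Patterns do not match
Same pattern = No


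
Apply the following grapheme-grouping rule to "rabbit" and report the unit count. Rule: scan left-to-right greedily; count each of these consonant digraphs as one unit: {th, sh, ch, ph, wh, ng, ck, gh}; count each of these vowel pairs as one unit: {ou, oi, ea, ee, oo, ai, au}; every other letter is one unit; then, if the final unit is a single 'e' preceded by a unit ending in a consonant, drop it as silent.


Word: "rabbit" (6 letters)
Left-to-right scan:
  1. 'r' (letter)
  2. 'a' (letter)
  3. 'b' (letter)
  4. 'b' (letter)
  5. 'i' (letter)
  6. 't' (letter)
Units from scan: 6
Sound units = 6 units


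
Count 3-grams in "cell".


Word: "cell" (length 4)
Number of 3-grams = length - 3 + 1 = 4 - 3 + 1
= 2


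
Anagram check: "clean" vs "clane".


Word 1: "clean" → sorted: aceln
Word 2: "clane" → sorted: aceln
Same letters? aceln == aceln
Anagram = Yes


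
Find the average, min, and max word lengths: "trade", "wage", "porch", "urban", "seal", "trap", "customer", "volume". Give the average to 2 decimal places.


Lengths: "trade"=5, "wage"=4, "porch"=5, "urban"=5, "seal"=4, "trap"=4, "customer"=8, "volume"=6
Sum = 41, Count = 8
Average = 41/8 = 5.13
= avg=5.13, min=4, max=8


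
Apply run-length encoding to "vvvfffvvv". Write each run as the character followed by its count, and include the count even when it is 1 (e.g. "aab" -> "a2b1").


String: "vvvfffvvv"
Scanning for consecutive runs:
  'v' x 3
  'f' x 3
  'v' x 3
RLE = "v3f3v3"


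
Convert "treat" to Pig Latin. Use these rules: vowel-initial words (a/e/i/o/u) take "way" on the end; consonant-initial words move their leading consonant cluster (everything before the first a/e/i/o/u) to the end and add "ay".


Word: "treat"
Starts with consonant(s) → move to end, add 'ay'
Consonant cluster: "tr"
Pig Latin = "eattray"


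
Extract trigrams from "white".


Word: "white" (length 5)
Number of trigrams = 5 - 3 + 1 = 3
  Position 0: "whi"
  Position 1: "hit"
  Position 2: "ite"
Trigrams = "whi", "hit", "ite"


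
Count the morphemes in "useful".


Word: "useful"
Morphemes: use / -ful
Each morpheme carries meaning
= 2 morphemes


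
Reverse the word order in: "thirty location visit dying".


Original: "thirty location visit dying"
Words (1..n): thirty | location | visit | dying
Reversed (n..1): dying | visit | location | thirty
Result = "dying visit location thirty"


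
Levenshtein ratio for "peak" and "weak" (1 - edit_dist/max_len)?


Word 1: "peak" (length 4)
Word 2: "weak" (length 4)
One optimal edit sequence:
  1. substitute 'p' -> 'w'  (+1)
  2. keep 'e'
  3. keep 'a'
  4. keep 'k'
Edit distance = 1
Max length = max(4, 4) = 4
Similarity = 1 - 1/4
= 0.7500


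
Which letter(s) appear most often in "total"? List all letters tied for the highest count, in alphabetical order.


Word: "total"
Letter counts:
  'a': 1
  'l': 1
  'o': 1
  't': 2
Maximum count = 2
Most frequent = 't' (2 times each)


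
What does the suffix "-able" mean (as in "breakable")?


Suffix: -able
Example: breakable = break + -able
Meaning = capable of


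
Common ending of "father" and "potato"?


Word 1: "father"
Word 2: "potato"
Comparing from end:
  Pos -1: 'r' != 'o' (stop)
LCS = "" (length 0)


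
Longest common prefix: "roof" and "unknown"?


Word 1: "roof"
Word 2: "unknown"
Comparing from start:
  Pos 0: 'r' != 'u' (stop)
LCP = "" (length 0)


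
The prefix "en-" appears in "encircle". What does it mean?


Prefix: en-
As in: encircle -> en- + circle
Meaning = cause to / put into


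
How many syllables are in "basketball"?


Word: "basketball"
Syllable breakdown: bas · ket · ball
Counting: 3 parts
= 3 syllables


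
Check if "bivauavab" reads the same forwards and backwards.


Word: "bivauavab"
Reversed: "bavauavib"
Forward == Backward? bivauavab != bavauavib
Palindrome = No


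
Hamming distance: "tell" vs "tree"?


Comparing character by character (same length = 4):
  Pos 0: 't' vs 't' =
  Pos 1: 'e' vs 'r' !=
  Pos 2: 'l' vs 'e' !=
  Pos 3: 'l' vs 'e' !=
Hamming distance = 3


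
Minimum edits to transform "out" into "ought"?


Word 1: "out" (length 3)
Word 2: "ought" (length 5)
One optimal edit sequence (insert/delete/substitute each cost 1):
  1. keep 'o'
  2. keep 'u'
  3. insert 'g'  (+1)
  4. insert 'h'  (+1)
  5. keep 't'
Total edit operations: 2
Edit distance = 2


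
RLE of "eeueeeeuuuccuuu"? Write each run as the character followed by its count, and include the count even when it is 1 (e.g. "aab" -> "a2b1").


String: "eeueeeeuuuccuuu"
Scanning for consecutive runs:
  'e' x 2
  'u' x 1
  'e' x 4
  'u' x 3
  'c' x 2
  'u' x 3
RLE = "e2u1e4u3c2u3"


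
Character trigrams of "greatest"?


Word: "greatest" (length 8)
Number of trigrams = 8 - 3 + 1 = 6
  Position 0: "gre"
  Position 1: "rea"
  Position 2: "eat"
  Position 3: "ate"
  Position 4: "tes"
  Position 5: "est"
Trigrams = "gre", "rea", "eat", "ate", "tes", "est"


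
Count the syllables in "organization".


Word: "organization"
Syllable breakdown: or-gan-i-za-tion
Counting: 5 parts
= 5 syllables


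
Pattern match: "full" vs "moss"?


Pattern of "full": [0, 1, 2, 2]
Pattern of "moss": [0, 1, 2, 2]
Patterns match
Same pattern = Yes


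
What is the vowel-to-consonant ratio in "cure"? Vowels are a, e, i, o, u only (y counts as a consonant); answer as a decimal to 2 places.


Word: "cure"
Vowels (a,e,i,o,u): 2
Consonants: 2
Ratio = 2/2
= 1.00


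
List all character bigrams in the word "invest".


Word: "invest" (length 6)
Number of bigrams = 6 - 2 + 1 = 5
  Position 0: "in"
  Position 1: "nv"
  Position 2: "ve"
  Position 3: "es"
  Position 4: "st"
Bigrams = "in", "nv", "ve", "es", "st"


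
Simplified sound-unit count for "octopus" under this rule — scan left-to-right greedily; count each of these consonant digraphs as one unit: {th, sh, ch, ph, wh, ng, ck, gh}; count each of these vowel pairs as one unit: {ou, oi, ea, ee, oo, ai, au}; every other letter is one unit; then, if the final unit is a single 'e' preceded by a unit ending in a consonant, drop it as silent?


Word: "octopus" (7 letters)
Left-to-right scan:
  (1) 'o' (letter)
  (2) 'c' (letter)
  (3) 't' (letter)
  (4) 'o' (letter)
  (5) 'p' (letter)
  (6) 'u' (letter)
  (7) 's' (letter)
Units from scan: 7
Sound units = 7 units


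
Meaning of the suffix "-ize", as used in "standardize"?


Suffix: -ize
As in: standardize -> standard + -ize
Meaning = to make


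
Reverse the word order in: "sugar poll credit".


Original: "sugar poll credit"
Words (1..n): sugar | poll | credit
Reversed (n..1): credit | poll | sugar
Result = "credit poll sugar"


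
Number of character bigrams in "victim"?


Word: "victim" (length 6)
Number of 2-grams = length - 2 + 1 = 6 - 2 + 1
= 5


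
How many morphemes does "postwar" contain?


Word: "postwar"
Morphemes: post- / war
Each morpheme carries meaning
= 2 morphemes


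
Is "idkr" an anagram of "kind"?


Word 1: "kind" → sorted: dikn
Word 2: "idkr" → sorted: dikr
Same letters? dikn != dikr
Anagram = No


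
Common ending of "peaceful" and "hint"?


Word 1: "peaceful"
Word 2: "hint"
Comparing from end:
  Pos -1: 'l' != 't' (stop)
LCS = "" (length 0)


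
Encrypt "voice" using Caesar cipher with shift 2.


Word: "voice"
Shift: 2
Each letter → (letter + shift) mod 26:
  'v' (21) + 2 = 23 → 'x'
  'o' (14) + 2 = 16 → 'q'
  'i' (8) + 2 = 10 → 'k'
  'c' (2) + 2 = 4 → 'e'
  'e' (4) + 2 = 6 → 'g'
Result = "xqkeg"


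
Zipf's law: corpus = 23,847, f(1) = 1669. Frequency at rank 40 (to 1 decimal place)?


Zipf's law: f(r) = f(1) / r
f(1) = 1669
f(40) = 1669 / 40
= 41.7 occurrences


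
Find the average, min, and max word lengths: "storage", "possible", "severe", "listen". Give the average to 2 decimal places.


Lengths: "storage"=7, "possible"=8, "severe"=6, "listen"=6
Sum = 27, Count = 4
Average = 27/4 = 6.75
= avg=6.75, min=6, max=8


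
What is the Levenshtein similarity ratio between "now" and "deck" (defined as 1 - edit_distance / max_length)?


Word 1: "now" (length 3)
Word 2: "deck" (length 4)
One optimal edit sequence:
  1. insert 'd'  (+1)
  2. substitute 'n' -> 'e'  (+1)
  3. substitute 'o' -> 'c'  (+1)
  4. substitute 'w' -> 'k'  (+1)
Edit distance = 4
Max length = max(3, 4) = 4
Similarity = 1 - 4/4
= 0.0000


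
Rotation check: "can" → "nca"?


Word: "can", Candidate: "nca"
Method: check if candidate is substring of word+word
"cancan" contains "nca"? Yes
Is rotation = Yes


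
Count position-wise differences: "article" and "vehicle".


Comparing character by character (same length = 7):
  Pos 0: 'a' vs 'v' !=
  Pos 1: 'r' vs 'e' !=
  Pos 2: 't' vs 'h' !=
  Pos 3: 'i' vs 'i' =
  Pos 4: 'c' vs 'c' =
  Pos 5: 'l' vs 'l' =
  Pos 6: 'e' vs 'e' =
Hamming distance = 3


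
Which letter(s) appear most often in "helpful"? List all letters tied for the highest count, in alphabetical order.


Word: "helpful"
Letter counts:
  'e': 1
  'f': 1
  'h': 1
  'l': 2
  'p': 1
  'u': 1
Maximum count = 2
Most frequent = 'l' (2 times each)


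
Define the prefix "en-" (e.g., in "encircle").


Prefix: en-
Example: encircle = en- + circle
Meaning = cause to / put into


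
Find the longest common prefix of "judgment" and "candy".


Word 1: "judgment"
Word 2: "candy"
Comparing from start:
  Pos 0: 'j' != 'c' (stop)
LCP = "" (length 0)


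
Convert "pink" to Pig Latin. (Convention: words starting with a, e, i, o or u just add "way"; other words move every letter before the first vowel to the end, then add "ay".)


Word: "pink"
Starts with consonant(s) → move to end, add 'ay'
Consonant cluster: "p"
Pig Latin = "inkpay"


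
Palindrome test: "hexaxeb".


Word: "hexaxeb"
Reversed: "bexaxeh"
Forward == Backward? hexaxeb != bexaxeh
Palindrome = No


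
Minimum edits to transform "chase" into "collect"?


Word 1: "chase" (length 5)
Word 2: "collect" (length 7)
One optimal edit sequence (insert/delete/substitute each cost 1):
  1. keep 'c'
  2. substitute 'h' -> 'o'  (+1)
  3. substitute 'a' -> 'l'  (+1)
  4. substitute 's' -> 'l'  (+1)
  5. keep 'e'
  6. insert 'c'  (+1)
  7. insert 't'  (+1)
Total edit operations: 5
Edit distance = 5


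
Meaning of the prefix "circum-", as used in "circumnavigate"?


Prefix: circum-
Example: circumnavigate (circum- + navigate)
Meaning = around


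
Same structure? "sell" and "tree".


Pattern of "sell": [0, 1, 2, 2]
Pattern of "tree": [0, 1, 2, 2]
Patterns match
Same pattern = Yes


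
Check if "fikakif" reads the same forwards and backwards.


Word: "fikakif"
Reversed: "fikakif"
Forward == Backward? fikakif == fikakif
Palindrome = Yes


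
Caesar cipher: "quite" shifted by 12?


Word: "quite"
Shift: 12
Each letter → (letter + shift) mod 26:
  'q' (16) + 12 = 2 → 'c'
  'u' (20) + 12 = 6 → 'g'
  'i' (8) + 12 = 20 → 'u'
  't' (19) + 12 = 5 → 'f'
  'e' (4) + 12 = 16 → 'q'
Result = "cgufq"


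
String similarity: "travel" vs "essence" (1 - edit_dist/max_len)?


Word 1: "travel" (length 6)
Word 2: "essence" (length 7)
One optimal edit sequence:
  1. insert 'e'  (+1)
  2. substitute 't' -> 's'  (+1)
  3. substitute 'r' -> 's'  (+1)
  4. substitute 'a' -> 'e'  (+1)
  5. substitute 'v' -> 'n'  (+1)
  6. substitute 'e' -> 'c'  (+1)
  7. substitute 'l' -> 'e'  (+1)
Edit distance = 7
Max length = max(6, 7) = 7
Similarity = 1 - 7/7
= 0.0000


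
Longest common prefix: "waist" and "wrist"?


Word 1: "waist"
Word 2: "wrist"
Comparing from start:
  Pos 0: 'w' == 'w'
  Pos 1: 'a' != 'r' (stop)
LCP = "w" (length 1)


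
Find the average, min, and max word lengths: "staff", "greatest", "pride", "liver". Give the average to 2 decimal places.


Lengths: "staff"=5, "greatest"=8, "pride"=5, "liver"=5
Sum = 23, Count = 4
Average = 23/4 = 5.75
= avg=5.75, min=5, max=8


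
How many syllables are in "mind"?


Word: "mind"
Syllable breakdown: mind
Counting: 1 part
= 1 syllable


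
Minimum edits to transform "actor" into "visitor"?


Word 1: "actor" (length 5)
Word 2: "visitor" (length 7)
One optimal edit sequence (insert/delete/substitute each cost 1):
  1. insert 'v'  (+1)
  2. insert 'i'  (+1)
  3. substitute 'a' -> 's'  (+1)
  4. substitute 'c' -> 'i'  (+1)
  5. keep 't'
  6. keep 'o'
  7. keep 'r'
Total edit operations: 4
Edit distance = 4


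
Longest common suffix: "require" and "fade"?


Word 1: "require"
Word 2: "fade"
Comparing from end:
  Pos -1: 'e' == 'e'
  Pos -2: 'r' != 'd' (stop)
LCS = "e" (length 1)


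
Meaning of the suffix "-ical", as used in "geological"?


Suffix: -ical
Example: geological = geology + -ical, with a spelling change
Meaning = relating to


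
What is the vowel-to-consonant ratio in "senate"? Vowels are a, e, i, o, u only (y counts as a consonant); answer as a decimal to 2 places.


Word: "senate"
Vowels (a,e,i,o,u): 3
Consonants: 3
Ratio = 3/3
= 1.00


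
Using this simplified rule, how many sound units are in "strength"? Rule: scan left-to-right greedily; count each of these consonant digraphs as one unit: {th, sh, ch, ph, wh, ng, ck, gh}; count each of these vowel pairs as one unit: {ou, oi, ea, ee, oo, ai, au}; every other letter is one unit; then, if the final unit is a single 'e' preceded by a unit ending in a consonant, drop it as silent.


Word: "strength" (8 letters)
Left-to-right scan:
  [1] 's' (letter)
  [2] 't' (letter)
  [3] 'r' (letter)
  [4] 'e' (letter)
  [5] 'ng' (digraph)
  [6] 'th' (digraph)
Units from scan: 6
Sound units = 6 units


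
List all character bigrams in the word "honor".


Word: "honor" (length 5)
Number of bigrams = 5 - 2 + 1 = 4
  Position 0: "ho"
  Position 1: "on"
  Position 2: "no"
  Position 3: "or"
Bigrams = "ho", "on", "no", "or"


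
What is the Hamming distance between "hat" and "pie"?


Comparing character by character (same length = 3):
  Pos 0: 'h' vs 'p' !=
  Pos 1: 'a' vs 'i' !=
  Pos 2: 't' vs 'e' !=
Hamming distance = 3


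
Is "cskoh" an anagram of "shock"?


Word 1: "shock" → sorted: chkos
Word 2: "cskoh" → sorted: chkos
Same letters? chkos == chkos
Anagram = Yes


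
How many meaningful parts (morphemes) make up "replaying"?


Word: "replaying"
Morphemes: re- + play + -ing
Each morpheme carries meaning
= 3 morphemes


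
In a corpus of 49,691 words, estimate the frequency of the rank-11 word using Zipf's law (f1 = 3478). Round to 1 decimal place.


Zipf's law: f(r) = f(1) / r
f(1) = 3478
f(11) = 3478 / 11
= 316.2 occurrences


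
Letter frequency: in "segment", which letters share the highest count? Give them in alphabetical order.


Word: "segment"
Letter counts:
  'e': 2
  'g': 1
  'm': 1
  'n': 1
  's': 1
  't': 1
Maximum count = 2
Most frequent = 'e' (2 times each)


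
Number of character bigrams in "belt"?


Word: "belt" (length 4)
Number of 2-grams = length - 2 + 1 = 4 - 2 + 1
= 3


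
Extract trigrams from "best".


Word: "best" (length 4)
Number of trigrams = 4 - 3 + 1 = 2
  Position 0: "bes"
  Position 1: "est"
Trigrams = "bes", "est"


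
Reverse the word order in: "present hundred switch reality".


Original: "present hundred switch reality"
Words (1..n): present | hundred | switch | reality
Reversed (n..1): reality | switch | hundred | present
Result = "reality switch hundred present"


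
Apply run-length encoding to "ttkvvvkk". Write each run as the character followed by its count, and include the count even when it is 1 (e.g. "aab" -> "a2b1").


String: "ttkvvvkk"
Scanning for consecutive runs:
  't' x 2
  'k' x 1
  'v' x 3
  'k' x 2
RLE = "t2k1v3k2"


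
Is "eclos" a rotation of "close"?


Word: "close", Candidate: "eclos"
Method: check if candidate is substring of word+word
"closeclose" contains "eclos"? Yes
Is rotation = Yes


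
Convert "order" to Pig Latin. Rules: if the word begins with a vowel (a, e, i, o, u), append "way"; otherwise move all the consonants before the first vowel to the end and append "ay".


Word: "order"
Starts with vowel → add 'way'
Pig Latin = "orderway"


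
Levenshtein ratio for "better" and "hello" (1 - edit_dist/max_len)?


Word 1: "better" (length 6)
Word 2: "hello" (length 5)
One optimal edit sequence:
  1. substitute 'b' -> 'h'  (+1)
  2. keep 'e'
  3. delete 't'  (+1)
  4. substitute 't' -> 'l'  (+1)
  5. substitute 'e' -> 'l'  (+1)
  6. substitute 'r' -> 'o'  (+1)
Edit distance = 5
Max length = max(6, 5) = 6
Similarity = 1 - 5/6
= 0.1667


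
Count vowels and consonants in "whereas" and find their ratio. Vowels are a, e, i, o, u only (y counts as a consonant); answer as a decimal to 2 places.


Word: "whereas"
Vowels (a,e,i,o,u): 3
Consonants: 4
Ratio = 3/4
= 0.75


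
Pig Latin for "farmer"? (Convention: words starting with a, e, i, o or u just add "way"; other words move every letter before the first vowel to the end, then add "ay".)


Word: "farmer"
Starts with consonant(s) → move to end, add 'ay'
Consonant cluster: "f"
Pig Latin = "armerfay"


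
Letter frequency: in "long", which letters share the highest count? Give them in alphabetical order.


Word: "long"
Letter counts:
  'g': 1
  'l': 1
  'n': 1
  'o': 1
Maximum count = 1
Most frequent = 'g', 'l', 'n', 'o' (1 time each)


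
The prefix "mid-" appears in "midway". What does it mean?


Prefix: mid-
Example: midway = mid- + way
Meaning = middle


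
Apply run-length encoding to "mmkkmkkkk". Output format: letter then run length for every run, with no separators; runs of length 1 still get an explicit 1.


String: "mmkkmkkkk"
Scanning for consecutive runs:
  'm' x 2
  'k' x 2
  'm' x 1
  'k' x 4
RLE = "m2k2m1k4"


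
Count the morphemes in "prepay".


Word: "prepay"
Morphemes: pre- / pay
Each morpheme carries meaning
= 2 morphemes


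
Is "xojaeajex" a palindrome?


Word: "xojaeajex"
Reversed: "xejaeajox"
Forward == Backward? xojaeajex != xejaeajox
Palindrome = No


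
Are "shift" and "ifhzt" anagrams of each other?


Word 1: "shift" → sorted: fhist
Word 2: "ifhzt" → sorted: fhitz
Same letters? fhist != fhitz
Anagram = No


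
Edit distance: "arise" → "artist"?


Word 1: "arise" (length 5)
Word 2: "artist" (length 6)
One optimal edit sequence (insert/delete/substitute each cost 1):
  1. keep 'a'
  2. keep 'r'
  3. insert 't'  (+1)
  4. keep 'i'
  5. keep 's'
  6. substitute 'e' -> 't'  (+1)
Total edit operations: 2
Edit distance = 2


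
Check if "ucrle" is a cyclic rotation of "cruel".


Word: "cruel", Candidate: "ucrle"
Method: check if candidate is substring of word+word
"cruelcruel" contains "ucrle"? No
Is rotation = No


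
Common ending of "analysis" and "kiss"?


Word 1: "analysis"
Word 2: "kiss"
Comparing from end:
  Pos -1: 's' == 's'
  Pos -2: 'i' != 's' (stop)
LCS = "s" (length 1)


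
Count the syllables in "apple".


Word: "apple"
Syllable breakdown: ap | ple
Counting: 2 parts
= 2 syllables


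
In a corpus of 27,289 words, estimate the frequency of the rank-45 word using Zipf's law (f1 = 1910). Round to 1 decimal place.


Zipf's law: f(r) = f(1) / r
f(1) = 1910
f(45) = 1910 / 45
= 42.4 occurrences


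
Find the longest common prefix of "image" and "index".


Word 1: "image"
Word 2: "index"
Comparing from start:
  Pos 0: 'i' == 'i'
  Pos 1: 'm' != 'n' (stop)
LCP = "i" (length 1)


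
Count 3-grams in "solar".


Word: "solar" (length 5)
Number of 3-grams = length - 3 + 1 = 5 - 3 + 1
= 3


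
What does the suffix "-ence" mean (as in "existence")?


Suffix: -ence
Example: existence (exist + -ence)
Meaning = state of


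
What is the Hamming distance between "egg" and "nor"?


Comparing character by character (same length = 3):
  Pos 0: 'e' vs 'n' !=
  Pos 1: 'g' vs 'o' !=
  Pos 2: 'g' vs 'r' !=
Hamming distance = 3


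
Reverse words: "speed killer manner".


Original: "speed killer manner"
Words (1..n): speed | killer | manner
Reversed (n..1): manner | killer | speed
Result = "manner killer speed"


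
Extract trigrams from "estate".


Word: "estate" (length 6)
Number of trigrams = 6 - 3 + 1 = 4
  Position 0: "est"
  Position 1: "sta"
  Position 2: "tat"
  Position 3: "ate"
Trigrams = "est", "sta", "tat", "ate"


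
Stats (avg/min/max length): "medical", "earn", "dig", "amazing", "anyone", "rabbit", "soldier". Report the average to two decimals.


Lengths: "medical"=7, "earn"=4, "dig"=3, "amazing"=7, "anyone"=6, "rabbit"=6, "soldier"=7
Sum = 40, Count = 7
Average = 40/7 = 5.71
= avg=5.71, min=3, max=7


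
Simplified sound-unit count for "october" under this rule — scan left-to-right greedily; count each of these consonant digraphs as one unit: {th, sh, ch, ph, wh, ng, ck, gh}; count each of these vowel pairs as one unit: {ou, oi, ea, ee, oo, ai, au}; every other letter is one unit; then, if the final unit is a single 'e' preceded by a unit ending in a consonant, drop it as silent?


Word: "october" (7 letters)
Left-to-right scan:
  [1] 'o' (letter)
  [2] 'c' (letter)
  [3] 't' (letter)
  [4] 'o' (letter)
  [5] 'b' (letter)
  [6] 'e' (letter)
  [7] 'r' (letter)
Units from scan: 7
Sound units = 7 units


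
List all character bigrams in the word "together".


Word: "together" (length 8)
Number of bigrams = 8 - 2 + 1 = 7
  Position 0: "to"
  Position 1: "og"
  Position 2: "ge"
  Position 3: "et"
  Position 4: "th"
  Position 5: "he"
  Position 6: "er"
Bigrams = "to", "og", "ge", "et", "th", "he", "er"


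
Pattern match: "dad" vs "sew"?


Pattern of "dad": [0, 1, 0]
Pattern of "sew": [0, 1, 2]
Patterns do not match
Same pattern = No


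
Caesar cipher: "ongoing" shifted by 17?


Word: "ongoing"
Shift: 17
Each letter → (letter + shift) mod 26:
  'o' (14) + 17 = 5 → 'f'
  'n' (13) + 17 = 4 → 'e'
  'g' (6) + 17 = 23 → 'x'
  'o' (14) + 17 = 5 → 'f'
  'i' (8) + 17 = 25 → 'z'
  'n' (13) + 17 = 4 → 'e'
  'g' (6) + 17 = 23 → 'x'
Result = "fexfzex"


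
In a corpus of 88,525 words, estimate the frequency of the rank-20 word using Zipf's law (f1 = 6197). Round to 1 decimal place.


Zipf's law: f(r) = f(1) / r
f(1) = 6197
f(20) = 6197 / 20
= 309.9 occurrences


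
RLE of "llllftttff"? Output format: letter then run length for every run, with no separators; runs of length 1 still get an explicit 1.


String: "llllftttff"
Scanning for consecutive runs:
  'l' x 4
  'f' x 1
  't' x 3
  'f' x 2
RLE = "l4f1t3f2"


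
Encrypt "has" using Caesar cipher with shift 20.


Word: "has"
Shift: 20
Each letter → (letter + shift) mod 26:
  'h' (7) + 20 = 1 → 'b'
  'a' (0) + 20 = 20 → 'u'
  's' (18) + 20 = 12 → 'm'
Result = "bum"


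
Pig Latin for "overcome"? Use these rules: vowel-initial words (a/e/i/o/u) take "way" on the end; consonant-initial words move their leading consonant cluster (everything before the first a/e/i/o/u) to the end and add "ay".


Word: "overcome"
Starts with vowel → add 'way'
Pig Latin = "overcomeway"


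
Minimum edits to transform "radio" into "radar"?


Word 1: "radio" (length 5)
Word 2: "radar" (length 5)
One optimal edit sequence (insert/delete/substitute each cost 1):
  1. keep 'r'
  2. keep 'a'
  3. keep 'd'
  4. substitute 'i' -> 'a'  (+1)
  5. substitute 'o' -> 'r'  (+1)
Total edit operations: 2
Edit distance = 2


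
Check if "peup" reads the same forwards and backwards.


Word: "peup"
Reversed: "puep"
Forward == Backward? peup != puep
Palindrome = No


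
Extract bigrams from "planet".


Word: "planet" (length 6)
Number of bigrams = 6 - 2 + 1 = 5
  Position 0: "pl"
  Position 1: "la"
  Position 2: "an"
  Position 3: "ne"
  Position 4: "et"
Bigrams = "pl", "la", "an", "ne", "et"


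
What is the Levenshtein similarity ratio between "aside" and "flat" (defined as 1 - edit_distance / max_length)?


Word 1: "aside" (length 5)
Word 2: "flat" (length 4)
One optimal edit sequence:
  1. delete 'a'  (+1)
  2. substitute 's' -> 'f'  (+1)
  3. substitute 'i' -> 'l'  (+1)
  4. substitute 'd' -> 'a'  (+1)
  5. substitute 'e' -> 't'  (+1)
Edit distance = 5
Max length = max(5, 4) = 5
Similarity = 1 - 5/5
= 0.0000
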